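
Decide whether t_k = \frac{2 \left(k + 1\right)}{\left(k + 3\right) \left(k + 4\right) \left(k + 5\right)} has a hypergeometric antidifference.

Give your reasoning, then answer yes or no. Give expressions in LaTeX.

Yes. s_k = \frac{k \left(k + 1\right)}{3 \left(k + 3\right) \left(k + 4\right)}.

Step 1: r(k) = (k + 2)*(k + 3)/((k + 1)*(k + 6)).
Take A(k)=k + 3, B(k)=k + 6, C(k)=k + 1.
Solve (k + 3)·f(k+1) − (k + 5)·f(k) = k + 1.
Bound: deg f ≤ 2.
Match coefficients ⇒ f(k) = k*(k + 1)/6.
Certificate R = B(k−1)f/C = k*(k + 5)/6 gives s_k = k*(k + 1)/(3*(k + 3)*(k + 4)).
Check: Δs_k = 2*(k + 1)/(k**3 + 12*k**2 + 47*k + 60). ✓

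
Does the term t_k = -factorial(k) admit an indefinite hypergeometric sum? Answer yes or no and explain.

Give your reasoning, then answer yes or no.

Step 1: r(k) = k + 1.
Normal form (A,B,C) = (k + 1, 1, 1).
Solve (k + 1)·f(k+1) − (1)·f(k) = 1.
deg f ≤ -1 (via 1,0,0).
Bound -1 < 0, so the key equation has no polynomial solution.

No — t_k has no hypergeometric antidifference.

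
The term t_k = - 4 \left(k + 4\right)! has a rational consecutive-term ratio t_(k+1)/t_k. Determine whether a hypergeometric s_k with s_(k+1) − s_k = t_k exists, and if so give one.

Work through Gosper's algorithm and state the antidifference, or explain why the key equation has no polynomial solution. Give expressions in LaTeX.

not Gosper-summable; s_k does not exist

Ratio r(k) = k + 5.
Take A(k)=k + 5, B(k)=1, C(k)=1.
Solve (k + 5)·f(k+1) − (1)·f(k) = 1.
Degrees (1,0,0) ⇒ d ≤ -1.
deg f ≤ -1 is impossible — no certificate.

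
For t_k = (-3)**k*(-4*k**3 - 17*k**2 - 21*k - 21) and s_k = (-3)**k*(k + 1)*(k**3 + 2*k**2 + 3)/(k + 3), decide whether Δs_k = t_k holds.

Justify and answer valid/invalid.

Invalid: residual (-3)**k*(8*k**4 + 60*k**3 + 148*k**2 + 168*k + 132)/(k**2 + 7*k + 12) ≠ 0.

s_(k+1) = (-3)**(k + 1)*(k + 2)*((k + 1)**3 + 2*(k + 1)**2 + 3)/(k + 4)
s_(k+1) − s_k = (-3)**k*(-4*k**5 - 37*k**4 - 128*k**3 - 224*k**2 - 231*k - 120)/(k**2 + 7*k + 12)
(s_(k+1) − s_k) − t_k = (-3)**k*(8*k**4 + 60*k**3 + 148*k**2 + 168*k + 132)/(k**2 + 7*k + 12)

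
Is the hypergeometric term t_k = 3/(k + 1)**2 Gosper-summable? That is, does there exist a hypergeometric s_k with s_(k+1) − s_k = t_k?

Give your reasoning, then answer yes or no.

The ratio is (k + 1)**2/(k + 2)**2.
Normal form (A,B,C) = (k**2 + 2*k + 1, k**2 + 4*k + 4, 1).
Need (k**2 + 2*k + 1)·f(k+1) − (k**2 + 2*k + 1)·f(k) = 1.
From deg A=2, deg B=2, deg C=0: d=0.
f = c0 ⇒ A·f(k+1) − B(k−1)·f(k) − C = -1. The system {-1 = 0} is inconsistent; no antidifference.

No — the linear system for f has no solution.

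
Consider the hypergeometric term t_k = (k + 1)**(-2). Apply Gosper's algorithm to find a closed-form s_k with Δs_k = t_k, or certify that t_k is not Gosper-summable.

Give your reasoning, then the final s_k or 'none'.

t_(k+1)/t_k = (k + 1)**2/(k + 2)**2.
Normal form (A,B,C) = (k**2 + 2*k + 1, k**2 + 4*k + 4, 1).
f must satisfy (k**2 + 2*k + 1)·f(k+1) − (k**2 + 2*k + 1)·f(k) = 1.
d = 0 from the (2,2,0) case.
f = c0 ⇒ A·f(k+1) − B(k−1)·f(k) − C = -1. The system {-1 = 0} is inconsistent; no antidifference.

not Gosper-summable; s_k does not exist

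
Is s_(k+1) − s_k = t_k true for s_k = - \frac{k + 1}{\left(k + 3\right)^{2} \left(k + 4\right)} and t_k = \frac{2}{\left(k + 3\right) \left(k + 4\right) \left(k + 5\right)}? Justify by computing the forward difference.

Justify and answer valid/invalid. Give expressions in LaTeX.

Invalid: residual \frac{2 \left(- 3 k - 11\right)}{k^{5} + 19 k^{4} + 143 k^{3} + 533 k^{2} + 984 k + 720} ≠ 0.

s_(k+1) = (-k - 2)/((k + 4)**2*(k + 5))
s_(k+1) − s_k = ((k + 1)*(k + 4)*(k + 5) - (k + 2)*(k + 3)**2)/((k + 3)**2*(k + 4)**2*(k + 5))
(s_(k+1) − s_k) − t_k = 2*(-3*k - 11)/(k**5 + 19*k**4 + 143*k**3 + 533*k**2 + 984*k + 720)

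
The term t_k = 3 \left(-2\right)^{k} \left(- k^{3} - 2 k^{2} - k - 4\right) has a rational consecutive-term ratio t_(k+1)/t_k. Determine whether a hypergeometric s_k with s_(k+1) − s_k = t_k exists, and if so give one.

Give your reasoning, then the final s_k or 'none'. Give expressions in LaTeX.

t_(k+1)/t_k = 2*(-k**3 - 5*k**2 - 8*k - 8)/(k**3 + 2*k**2 + k + 4).
Gosper form: A/B · C(k+1)/C(k) with A=-2, B=1, C=k**3 + 2*k**2 + k + 4.
f must satisfy (-2)·f(k+1) − (1)·f(k) = k**3 + 2*k**2 + k + 4.
d = 3 from the (0,0,3) case.
Solving with deg f ≤ 3: f(k) = -(k**3 - k + 4)/3.
Then R = B(k−1)f/C = -(k**3 - k + 4)/(3*(k**3 + 2*k**2 + k + 4)), so s_k = R(k)·t_k = (-2)**k*(k**3 - k + 4).
Check: Δs_k = (-2)**k*(-k**3 + 3*k - 2*(k + 1)**3 - 10). ✓

s_k = \left(-2\right)^{k} \left(k^{3} - k + 4\right)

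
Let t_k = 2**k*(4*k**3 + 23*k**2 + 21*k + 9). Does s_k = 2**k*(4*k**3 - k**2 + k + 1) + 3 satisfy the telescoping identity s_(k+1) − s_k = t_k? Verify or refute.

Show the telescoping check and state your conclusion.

Valid — Δs_k = t_k.

s_(k+1) = 2**(k + 1)*(k + 4*(k + 1)**3 - (k + 1)**2 + 2) + 3
s_(k+1) − s_k = 2**k*(4*k**3 + 23*k**2 + 21*k + 9)
(s_(k+1) − s_k) − t_k = 0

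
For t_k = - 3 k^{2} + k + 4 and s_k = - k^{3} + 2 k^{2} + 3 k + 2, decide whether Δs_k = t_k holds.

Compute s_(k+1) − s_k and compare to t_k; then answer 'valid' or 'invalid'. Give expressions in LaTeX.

Valid: the claim telescopes to t_k.

s_(k+1) = -k**3 - k**2 + 4*k + 6
s_(k+1) − s_k = -3*k**2 + k + 4
(s_(k+1) − s_k) − t_k = 0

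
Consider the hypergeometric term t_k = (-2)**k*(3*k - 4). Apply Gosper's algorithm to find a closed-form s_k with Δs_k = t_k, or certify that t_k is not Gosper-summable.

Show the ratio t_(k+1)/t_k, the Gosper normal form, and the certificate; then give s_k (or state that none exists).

s_k = (-2)**k*(2 - k)

The ratio is 2*(1 - 3*k)/(3*k - 4).
Gosper form: A/B · C(k+1)/C(k) with A=-2, B=1, C=k - 4/3.
Solve (-2)·f(k+1) − (1)·f(k) = k - 4/3.
From deg A=0, deg B=0, deg C=1: d=1.
Match coefficients ⇒ f(k) = -(k - 2)/3.
Get s_k = R·t_k = (-2)**k*(2 - k) with R(k) = B(k−1)f(k)/C(k) = -(k - 2)/(3*k - 4).
Δs = (-2)**k*(3*k - 4), as required.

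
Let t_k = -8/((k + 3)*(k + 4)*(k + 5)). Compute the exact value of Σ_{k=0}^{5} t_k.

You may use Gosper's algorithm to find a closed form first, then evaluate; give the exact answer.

The ratio is (k + 3)/(k + 6).
Take A(k)=k + 3, B(k)=k + 6, C(k)=1.
Key eq: (k + 3)·f(k+1) = (k + 5)·f(k) + (1).
Degrees (1,1,0) ⇒ d ≤ 2.
A polynomial solution: f(k) = k*(k + 7)/24.
R(k) = B(k−1)·f(k)/C(k) = k*(k + 5)*(k + 7)/24; s_k = R·t_k = k*(-k - 7)/(3*(k + 3)*(k + 4)).
s_(k+1) − s_k = -8/(k**3 + 12*k**2 + 47*k + 60) = t_k.
Evaluate s at k=6 and k=0: -13/45 and 0; difference -13/45.

Σ = -13/45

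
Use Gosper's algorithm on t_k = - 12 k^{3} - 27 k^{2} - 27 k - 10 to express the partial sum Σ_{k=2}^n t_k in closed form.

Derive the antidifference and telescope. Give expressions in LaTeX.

Step 1: r(k) = (12*k**3 + 63*k**2 + 117*k + 76)/(12*k**3 + 27*k**2 + 27*k + 10).
Gosper form: A/B · C(k+1)/C(k) with A=1, B=1, C=k**3 + 9*k**2/4 + 9*k/4 + 5/6.
f must satisfy (1)·f(k+1) − (1)·f(k) = k**3 + 9*k**2/4 + 9*k/4 + 5/6.
d = 4 from the (0,0,3) case.
Solve for f: f(k) = k*(3*k**3 + 3*k**2 + 3*k + 1)/12 (degree 4 ≤ 4).
So s_k = (B(k−1)f/C)·t_k = (k*(3*k**3 + 3*k**2 + 3*k + 1)/(12*k**3 + 27*k**2 + 27*k + 10))·t_k = k*(-3*k**3 - 3*k**2 - 3*k - 1).
Verify: -12*k**3 - 27*k**2 - 27*k - 10 matches t_k.
Evaluate: s_(n+1) = -3*n**4 - 15*n**3 - 30*n**2 - 28*n - 10; subtract s_(2) = -86 ⇒ S(n) = -3*n**4 - 15*n**3 - 30*n**2 - 28*n + 76.

S(n) = - 3 n^{4} - 15 n^{3} - 30 n^{2} - 28 n + 76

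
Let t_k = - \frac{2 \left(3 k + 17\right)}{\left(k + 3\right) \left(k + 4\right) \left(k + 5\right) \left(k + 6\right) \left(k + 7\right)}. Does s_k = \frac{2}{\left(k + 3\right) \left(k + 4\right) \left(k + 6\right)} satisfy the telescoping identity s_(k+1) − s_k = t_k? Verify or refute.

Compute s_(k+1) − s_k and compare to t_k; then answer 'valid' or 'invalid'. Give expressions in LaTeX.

valid; difference matches t_k

s_(k+1) = 2/((k + 4)*(k + 5)*(k + 7))
s_(k+1) − s_k = 2*(-3*k - 17)/(k**5 + 25*k**4 + 245*k**3 + 1175*k**2 + 2754*k + 2520)
(s_(k+1) − s_k) − t_k = 0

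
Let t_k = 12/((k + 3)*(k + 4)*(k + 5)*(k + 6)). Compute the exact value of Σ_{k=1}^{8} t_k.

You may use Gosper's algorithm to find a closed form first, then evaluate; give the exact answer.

r(k) = (k + 3)/(k + 7) after simplifying.
So A=k + 3 and B=k + 7, with C=1.
Need (k + 3)·f(k+1) − (k + 6)·f(k) = 1.
d = 3 from the (1,1,0) case.
Solving with deg f ≤ 3: f(k) = k*(k**2 + 12*k + 47)/180.
Then R = B(k−1)f/C = k*(k + 6)*(k**2 + 12*k + 47)/180, so s_k = R(k)·t_k = k*(k**2 + 12*k + 47)/(15*(k + 3)*(k + 4)*(k + 5)).
s_(k+1) − s_k = 12/(k**4 + 18*k**3 + 119*k**2 + 342*k + 360) = t_k.
Telescoping: Σ = s_(9) − s_(1) = 59/910 − (1/30) = 43/1365.

Σ = 43/1365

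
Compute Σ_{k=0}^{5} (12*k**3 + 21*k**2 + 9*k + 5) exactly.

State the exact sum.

Σ = 4020

Compute t_(k+1)/t_k: get (12*k**3 + 57*k**2 + 87*k + 47)/(12*k**3 + 21*k**2 + 9*k + 5).
Take A(k)=1, B(k)=1, C(k)=k**3 + 7*k**2/4 + 3*k/4 + 5/12.
Need (1)·f(k+1) − (1)·f(k) = k**3 + 7*k**2/4 + 3*k/4 + 5/12.
Bound: deg f ≤ 4.
Solve for f: f(k) = k*(3*k**3 + k**2 - 3*k + 4)/12 (degree 4 ≤ 4).
Then R = B(k−1)f/C = k*(3*k**3 + k**2 - 3*k + 4)/(12*k**3 + 21*k**2 + 9*k + 5), so s_k = R(k)·t_k = k*(3*k**3 + k**2 - 3*k + 4).
Verify: 12*k**3 + 21*k**2 + 9*k + 5 matches t_k.
Σ_(k=0)^(5) t_k = s_(6) − s_(0) = 4020 − (0) = 4020.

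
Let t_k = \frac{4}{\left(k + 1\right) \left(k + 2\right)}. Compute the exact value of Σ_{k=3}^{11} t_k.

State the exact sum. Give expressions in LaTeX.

Σ = 9/13

Ratio r(k) = (k + 1)/(k + 3).
So A=k + 1 and B=k + 3, with C=1.
Key eq: (k + 1)·f(k+1) = (k + 2)·f(k) + (1).
d = 1 from the (1,1,0) case.
Solve for f: f(k) = k (degree 1 ≤ 1).
Get s_k = R·t_k = 4*k/(k + 1) with R(k) = B(k−1)f(k)/C(k) = k*(k + 2).
Δs = 4/(k**2 + 3*k + 2), as required.
Telescoping: Σ = s_(12) − s_(3) = 48/13 − (3) = 9/13.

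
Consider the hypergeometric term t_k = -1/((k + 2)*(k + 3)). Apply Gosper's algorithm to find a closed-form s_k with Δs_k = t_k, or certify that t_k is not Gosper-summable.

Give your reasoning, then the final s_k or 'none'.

The ratio is (k + 2)/(k + 4).
So A=k + 2 and B=k + 4, with C=1.
Solve (k + 2)·f(k+1) − (k + 3)·f(k) = 1.
Degrees (1,1,0) ⇒ d ≤ 1.
Solve for f: f(k) = k/2 (degree 1 ≤ 1).
Get s_k = R·t_k = -k/(2*k + 4) with R(k) = B(k−1)f(k)/C(k) = k*(k + 3)/2.
s_(k+1) − s_k = -1/(k**2 + 5*k + 6) = t_k.

s_k = -k/(2*k + 4)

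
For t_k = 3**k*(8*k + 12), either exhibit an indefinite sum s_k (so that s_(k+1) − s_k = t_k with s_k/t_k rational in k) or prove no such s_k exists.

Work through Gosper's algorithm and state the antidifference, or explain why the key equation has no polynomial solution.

Ratio r(k) = 3*(2*k + 5)/(2*k + 3).
Gosper form: A/B · C(k+1)/C(k) with A=3, B=1, C=k + 3/2.
Solve (3)·f(k+1) − (1)·f(k) = k + 3/2.
deg f ≤ 1 (via 0,0,1).
Solving with deg f ≤ 1: f(k) = k/2.
R(k) = B(k−1)·f(k)/C(k) = k/(2*k + 3); s_k = R·t_k = 4*3**k*k.
Check: Δs_k = 3**k*(8*k + 12). ✓

s_k = 4*3**k*k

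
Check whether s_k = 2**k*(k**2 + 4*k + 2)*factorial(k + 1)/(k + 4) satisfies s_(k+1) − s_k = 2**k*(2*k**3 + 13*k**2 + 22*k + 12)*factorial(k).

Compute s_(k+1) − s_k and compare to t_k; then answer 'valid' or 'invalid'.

Invalid: residual -3*2**k*(2*k**4 + 21*k**3 + 73*k**2 + 96*k + 46)*factorial(k)/((k + 4)*(k + 5)) ≠ 0.

s_(k+1) = 2**(k + 1)*(k**2 + 6*k + 7)*factorial(k + 2)/(k + 5)
s_(k+1) − s_k = 2**k*(2*k**4 + 23*k**3 + 93*k**2 + 158*k + 102)*factorial(k + 1)/((k + 4)*(k + 5))
(s_(k+1) − s_k) − t_k = -3*2**k*(2*k**4 + 21*k**3 + 73*k**2 + 96*k + 46)*factorial(k)/((k + 4)*(k + 5))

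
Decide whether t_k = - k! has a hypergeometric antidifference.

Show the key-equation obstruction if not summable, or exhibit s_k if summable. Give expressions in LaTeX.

t_(k+1)/t_k = k + 1.
Gosper form: A/B · C(k+1)/C(k) with A=k + 1, B=1, C=1.
Need (k + 1)·f(k+1) − (1)·f(k) = 1.
Degrees (1,0,0) ⇒ d ≤ -1.
Bound -1 < 0, so the key equation has no polynomial solution.

No — t_k has no hypergeometric antidifference.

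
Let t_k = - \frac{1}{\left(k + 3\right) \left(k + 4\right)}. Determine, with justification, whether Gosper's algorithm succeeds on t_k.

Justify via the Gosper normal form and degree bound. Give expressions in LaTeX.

t_(k+1)/t_k = (k + 3)/(k + 5).
Take A(k)=k + 3, B(k)=k + 5, C(k)=1.
Set up (k + 3)·f(k+1) − (k + 4)·f(k) − (1) = 0.
From deg A=1, deg B=1, deg C=0: d=1.
Solving with deg f ≤ 1: f(k) = k/3.
R(k) = B(k−1)·f(k)/C(k) = k*(k + 4)/3; s_k = R·t_k = -k/(3*k + 9).
s_(k+1) − s_k = -1/(k**2 + 7*k + 12) = t_k.

Yes. s_k = - \frac{k}{3 k + 9}.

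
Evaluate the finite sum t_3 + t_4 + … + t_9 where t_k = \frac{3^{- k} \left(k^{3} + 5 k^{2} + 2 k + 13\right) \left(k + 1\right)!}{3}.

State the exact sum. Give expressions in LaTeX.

r(k) = (k**4 + 10*k**3 + 31*k**2 + 51*k + 42)/(3*(k**3 + 5*k**2 + 2*k + 13)) after simplifying.
Gosper form: A/B · C(k+1)/C(k) with A=k/3 + 2/3, B=1, C=k**3 + 5*k**2 + 2*k + 13.
Solve (k/3 + 2/3)·f(k+1) − (1)·f(k) = k**3 + 5*k**2 + 2*k + 13.
From deg A=1, deg B=0, deg C=3: d=2.
Coefficient equations give f(k) = 3*(k**2 + 4*k - 3).
Then R = B(k−1)f/C = 3*(k**2 + 4*k - 3)/(k**3 + 5*k**2 + 2*k + 13), so s_k = R(k)·t_k = (k**2 + 4*k - 3)*factorial(k + 1)/3**k.
Verify: (k**3 + 5*k**2 + 2*k + 13)*factorial(k + 1)/(3*3**k) matches t_k.
Sum = s_(10) − s_(3); s_(10) = 67513600/729, s_(3) = 16 ⇒ 67501936/729.

Σ = 67501936/729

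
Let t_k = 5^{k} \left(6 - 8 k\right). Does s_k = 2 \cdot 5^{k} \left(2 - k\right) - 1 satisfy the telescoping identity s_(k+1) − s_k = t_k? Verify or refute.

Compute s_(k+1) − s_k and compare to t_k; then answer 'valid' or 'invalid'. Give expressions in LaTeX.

s_(k+1) = 10*5**k*(1 - k) - 1
s_(k+1) − s_k = 5**k*(6 - 8*k)
(s_(k+1) − s_k) − t_k = 0

Valid — Δs_k = t_k.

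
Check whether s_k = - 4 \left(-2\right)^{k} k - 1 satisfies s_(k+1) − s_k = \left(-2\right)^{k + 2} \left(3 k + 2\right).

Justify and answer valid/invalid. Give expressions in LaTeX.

Valid — Δs_k = t_k.

s_(k+1) = 8*(-2)**k*(k + 1) - 1
s_(k+1) − s_k = (-2)**(k + 2)*(3*k + 2)
(s_(k+1) − s_k) − t_k = 0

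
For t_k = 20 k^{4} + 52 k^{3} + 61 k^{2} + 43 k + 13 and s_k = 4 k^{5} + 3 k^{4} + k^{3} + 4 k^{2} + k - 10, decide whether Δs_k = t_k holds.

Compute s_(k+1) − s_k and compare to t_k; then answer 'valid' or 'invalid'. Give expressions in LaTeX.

valid (s_(k+1) − s_k reduces to t_k)

s_(k+1) = 4*k**5 + 23*k**4 + 53*k**3 + 65*k**2 + 44*k + 3
s_(k+1) − s_k = 20*k**4 + 52*k**3 + 61*k**2 + 43*k + 13
(s_(k+1) − s_k) − t_k = 0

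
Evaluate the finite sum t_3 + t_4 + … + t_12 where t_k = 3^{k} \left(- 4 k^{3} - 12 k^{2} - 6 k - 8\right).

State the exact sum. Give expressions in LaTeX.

Ratio r(k) = 3*(2*k**3 + 12*k**2 + 21*k + 15)/(2*k**3 + 6*k**2 + 3*k + 4).
Gosper form: A/B · C(k+1)/C(k) with A=3, B=1, C=k**3 + 3*k**2 + 3*k/2 + 2.
Solve (3)·f(k+1) − (1)·f(k) = k**3 + 3*k**2 + 3*k/2 + 2.
Bound: deg f ≤ 3.
Solve for f: f(k) = (2*k**3 - 3*k**2 + 3*k + 1)/4 (degree 3 ≤ 3).
Get s_k = R·t_k = 3**k*(-2*k**3 + 3*k**2 - 3*k - 1) with R(k) = B(k−1)f(k)/C(k) = (2*k**3 - 3*k**2 + 3*k + 1)/(2*(2*k**3 + 6*k**2 + 3*k + 4)).
Check: Δs_k = 3**k*(-4*k**3 - 12*k**2 - 6*k - 8). ✓
Telescoping: Σ = s_(13) − s_(3) = -6260906421 − (-999) = -6260905422.

Σ = -6260905422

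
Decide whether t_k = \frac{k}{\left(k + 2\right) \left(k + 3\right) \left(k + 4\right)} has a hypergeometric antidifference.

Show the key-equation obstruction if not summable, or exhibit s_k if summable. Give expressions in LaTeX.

Yes. s_k = \frac{k \left(k - 1\right)}{6 \left(k + 2\right) \left(k + 3\right)}.

The ratio is (k + 1)*(k + 2)/(k*(k + 5)).
So A=k + 2 and B=k + 5, with C=k.
Set up (k + 2)·f(k+1) − (k + 4)·f(k) − (k) = 0.
From deg A=1, deg B=1, deg C=1: d=2.
Match coefficients ⇒ f(k) = k*(k - 1)/6.
R(k) = B(k−1)·f(k)/C(k) = (k - 1)*(k + 4)/6; s_k = R·t_k = k*(k - 1)/(6*(k + 2)*(k + 3)).
Verify: k/(k**3 + 9*k**2 + 26*k + 24) matches t_k.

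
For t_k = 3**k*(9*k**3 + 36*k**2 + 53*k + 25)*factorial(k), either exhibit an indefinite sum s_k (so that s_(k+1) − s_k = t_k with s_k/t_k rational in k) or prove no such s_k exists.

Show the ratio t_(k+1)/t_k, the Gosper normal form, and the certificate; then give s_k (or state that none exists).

s_k = 3**k*(3*k**2 + 4*k + 2)*factorial(k)

Compute t_(k+1)/t_k: get 3*(9*k**4 + 72*k**3 + 215*k**2 + 275*k + 123)/(9*k**3 + 36*k**2 + 53*k + 25).
Factor: A=3*k + 3; B=1; C=k**3 + 4*k**2 + 53*k/9 + 25/9.
Key eq: (3*k + 3)·f(k+1) = (1)·f(k) + (k**3 + 4*k**2 + 53*k/9 + 25/9).
deg f ≤ 2 (via 1,0,3).
Solve for f: f(k) = (3*k**2 + 4*k + 2)/9 (degree 2 ≤ 2).
R(k) = B(k−1)·f(k)/C(k) = (3*k**2 + 4*k + 2)/(9*k**3 + 36*k**2 + 53*k + 25); s_k = R·t_k = 3**k*(3*k**2 + 4*k + 2)*factorial(k).
s_(k+1) − s_k = 3**k*(9*k**3 + 36*k**2 + 53*k + 25)*factorial(k) = t_k.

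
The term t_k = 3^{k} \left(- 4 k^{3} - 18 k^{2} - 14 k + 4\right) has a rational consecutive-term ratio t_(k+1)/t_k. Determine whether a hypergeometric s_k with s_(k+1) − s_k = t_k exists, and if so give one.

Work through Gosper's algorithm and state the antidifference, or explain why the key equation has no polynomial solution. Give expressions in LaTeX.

s_k = 2 \cdot 3^{k} \left(- k^{3} + k + 1\right)

Ratio r(k) = 3*(2*k**3 + 15*k**2 + 31*k + 16)/(2*k**3 + 9*k**2 + 7*k - 2).
A = 3, B = 1, C = k**3 + 9*k**2/2 + 7*k/2 - 1.
Need (3)·f(k+1) − (1)·f(k) = k**3 + 9*k**2/2 + 7*k/2 - 1.
From deg A=0, deg B=0, deg C=3: d=3.
Solving with deg f ≤ 3: f(k) = (k**3 - k - 1)/2.
R(k) = B(k−1)·f(k)/C(k) = (k**3 - k - 1)/(2*k**3 + 9*k**2 + 7*k - 2); s_k = R·t_k = 2*3**k*(-k**3 + k + 1).
Δs = 2*3**k*(k**3 + 2*k - 3*(k + 1)**3 + 5), as required.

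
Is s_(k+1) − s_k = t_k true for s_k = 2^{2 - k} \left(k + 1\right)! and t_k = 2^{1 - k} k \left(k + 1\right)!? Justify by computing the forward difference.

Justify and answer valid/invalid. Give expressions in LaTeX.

s_(k+1) = 2**(1 - k)*factorial(k + 2)
s_(k+1) − s_k = 2**(1 - k)*k*factorial(k + 1)
(s_(k+1) − s_k) − t_k = 0

valid (s_(k+1) − s_k reduces to t_k)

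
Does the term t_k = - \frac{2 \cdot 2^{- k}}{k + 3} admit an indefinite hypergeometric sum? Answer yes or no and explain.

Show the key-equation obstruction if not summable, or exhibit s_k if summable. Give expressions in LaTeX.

r(k) = (k + 3)/(2*(k + 4)) after simplifying.
Take A(k)=k/2 + 3/2, B(k)=k + 4, C(k)=1.
Need (k/2 + 3/2)·f(k+1) − (k + 3)·f(k) = 1.
Bound: deg f ≤ -1.
Negative degree bound (-1): no f exists, t_k not Gosper-summable.

No — t_k has no hypergeometric antidifference.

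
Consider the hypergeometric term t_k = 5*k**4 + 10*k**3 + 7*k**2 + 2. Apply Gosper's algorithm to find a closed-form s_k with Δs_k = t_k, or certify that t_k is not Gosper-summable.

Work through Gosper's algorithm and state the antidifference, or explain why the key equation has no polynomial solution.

s_k = k*(k**4 - k**2 - k + 3)

r(k) = (5*k**4 + 30*k**3 + 67*k**2 + 64*k + 24)/(5*k**4 + 10*k**3 + 7*k**2 + 2) after simplifying.
Gosper form: A/B · C(k+1)/C(k) with A=1, B=1, C=k**4 + 2*k**3 + 7*k**2/5 + 2/5.
f must satisfy (1)·f(k+1) − (1)·f(k) = k**4 + 2*k**3 + 7*k**2/5 + 2/5.
d = 5 from the (0,0,4) case.
Match coefficients ⇒ f(k) = k*(k**4 - k**2 - k + 3)/5.
R(k) = B(k−1)·f(k)/C(k) = k*(k**4 - k**2 - k + 3)/(5*k**4 + 10*k**3 + 7*k**2 + 2); s_k = R·t_k = k*(k**4 - k**2 - k + 3).
Verify: 5*k**4 + 10*k**3 + 7*k**2 + 2 matches t_k.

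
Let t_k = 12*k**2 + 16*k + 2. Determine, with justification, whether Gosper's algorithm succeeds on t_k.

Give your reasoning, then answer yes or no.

Yes. s_k = 2*k*(2*k**2 + k - 2).

The ratio is (6*k**2 + 20*k + 15)/(6*k**2 + 8*k + 1).
Take A(k)=1, B(k)=1, C(k)=k**2 + 4*k/3 + 1/6.
Solve (1)·f(k+1) − (1)·f(k) = k**2 + 4*k/3 + 1/6.
Degrees (0,0,2) ⇒ d ≤ 3.
Coefficient equations give f(k) = k*(2*k**2 + k - 2)/6.
Then R = B(k−1)f/C = k*(2*k**2 + k - 2)/(6*k**2 + 8*k + 1), so s_k = R(k)·t_k = 2*k*(2*k**2 + k - 2).
Check: Δs_k = 12*k**2 + 16*k + 2. ✓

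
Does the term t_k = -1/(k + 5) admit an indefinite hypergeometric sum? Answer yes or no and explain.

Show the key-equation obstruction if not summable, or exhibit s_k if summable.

No — key equation has no polynomial f.

Step 1: r(k) = (k + 5)/(k + 6).
Normal form (A,B,C) = (k + 5, k + 6, 1).
f must satisfy (k + 5)·f(k+1) − (k + 5)·f(k) = 1.
Bound: deg f ≤ 0.
Write f(k) = c0. Then LHS − RHS = -1, requiring -1 = 0: contradictory. No certificate.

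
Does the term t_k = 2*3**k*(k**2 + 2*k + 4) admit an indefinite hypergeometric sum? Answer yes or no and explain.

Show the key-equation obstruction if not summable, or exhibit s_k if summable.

Yes. s_k = 3**k*(k**2 - k + 4).

t_(k+1)/t_k = 3*(k**2 + 4*k + 7)/(k**2 + 2*k + 4).
A = 3, B = 1, C = k**2 + 2*k + 4.
Key eq: (3)·f(k+1) = (1)·f(k) + (k**2 + 2*k + 4).
deg f ≤ 2 (via 0,0,2).
Solving with deg f ≤ 2: f(k) = (k**2 - k + 4)/2.
R(k) = B(k−1)·f(k)/C(k) = (k**2 - k + 4)/(2*(k**2 + 2*k + 4)); s_k = R·t_k = 3**k*(k**2 - k + 4).
Check: Δs_k = 2*3**k*(k**2 + 2*k + 4). ✓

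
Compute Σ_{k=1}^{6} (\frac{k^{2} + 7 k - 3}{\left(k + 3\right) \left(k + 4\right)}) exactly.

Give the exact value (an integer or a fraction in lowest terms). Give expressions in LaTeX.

Σ = 15/4

Compute t_(k+1)/t_k: get (k + 3)*(7*k + (k + 1)**2 + 4)/((k + 5)*(k**2 + 7*k - 3)).
Take A(k)=k + 3, B(k)=k + 5, C(k)=k**2 + 7*k - 3.
Need (k + 3)·f(k+1) − (k + 4)·f(k) = k**2 + 7*k - 3.
Degrees (1,1,2) ⇒ d ≤ 2.
Coefficient equations give f(k) = k*(k - 2).
R(k) = B(k−1)·f(k)/C(k) = k*(k - 2)*(k + 4)/(k**2 + 7*k - 3); s_k = R·t_k = k*(k - 2)/(k + 3).
Verify: (k**2 + 7*k - 3)/(k**2 + 7*k + 12) matches t_k.
Evaluate s at k=7 and k=1: 7/2 and -1/4; difference 15/4.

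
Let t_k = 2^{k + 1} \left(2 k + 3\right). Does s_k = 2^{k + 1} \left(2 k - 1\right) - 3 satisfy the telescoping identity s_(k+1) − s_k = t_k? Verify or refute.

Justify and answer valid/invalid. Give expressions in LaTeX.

s_(k+1) = 2**(k + 2)*(2*k + 1) - 3
s_(k+1) − s_k = 2**(k + 1)*(2*k + 3)
(s_(k+1) − s_k) − t_k = 0

valid (s_(k+1) − s_k reduces to t_k)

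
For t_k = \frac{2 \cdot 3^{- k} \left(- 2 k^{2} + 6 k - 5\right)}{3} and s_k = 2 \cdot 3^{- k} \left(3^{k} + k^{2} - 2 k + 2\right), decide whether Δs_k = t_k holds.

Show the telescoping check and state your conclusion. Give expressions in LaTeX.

s_(k+1) = 2*(3*3**k + k**2 + 1)/(3*3**k)
s_(k+1) − s_k = 2*(-2*k**2 + 6*k - 5)/(3*3**k)
(s_(k+1) − s_k) − t_k = 0

valid (s_(k+1) − s_k reduces to t_k)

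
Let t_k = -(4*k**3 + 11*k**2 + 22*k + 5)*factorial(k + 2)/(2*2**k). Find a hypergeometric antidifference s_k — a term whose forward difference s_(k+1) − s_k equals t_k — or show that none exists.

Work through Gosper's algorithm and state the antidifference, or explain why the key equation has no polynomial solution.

The ratio is (4*k**4 + 35*k**3 + 125*k**2 + 210*k + 126)/(2*(4*k**3 + 11*k**2 + 22*k + 5)).
Take A(k)=k/2 + 3/2, B(k)=1, C(k)=k**3 + 11*k**2/4 + 11*k/2 + 5/4.
Key eq: (k/2 + 3/2)·f(k+1) = (1)·f(k) + (k**3 + 11*k**2/4 + 11*k/2 + 5/4).
Bound: deg f ≤ 2.
Solving with deg f ≤ 2: f(k) = (4*k**2 - k - 4)/2.
Then R = B(k−1)f/C = 2*(4*k**2 - k - 4)/(4*k**3 + 11*k**2 + 22*k + 5), so s_k = R(k)·t_k = (-4*k**2 + k + 4)*factorial(k + 2)/2**k.
Δs = -(4*k**3 + 11*k**2 + 22*k + 5)*factorial(k + 2)/(2*2**k), as required.

s_k = (-4*k**2 + k + 4)*factorial(k + 2)/2**k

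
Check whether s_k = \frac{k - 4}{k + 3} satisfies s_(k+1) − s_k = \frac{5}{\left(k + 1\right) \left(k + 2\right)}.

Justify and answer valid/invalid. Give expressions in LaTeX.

Invalid: residual \frac{2 \left(k^{2} - 7 k - 23\right)}{k^{4} + 10 k^{3} + 35 k^{2} + 50 k + 24} ≠ 0.

s_(k+1) = (k - 3)/(k + 4)
s_(k+1) − s_k = 7/(k**2 + 7*k + 12)
(s_(k+1) − s_k) − t_k = 2*(k**2 - 7*k - 23)/(k**4 + 10*k**3 + 35*k**2 + 50*k + 24)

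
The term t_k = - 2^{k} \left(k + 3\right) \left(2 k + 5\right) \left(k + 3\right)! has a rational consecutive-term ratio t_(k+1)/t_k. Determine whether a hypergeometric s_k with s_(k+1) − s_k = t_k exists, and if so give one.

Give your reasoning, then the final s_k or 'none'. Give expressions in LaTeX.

s_k = - 2^{k} \left(k + 1\right) \left(k + 3\right)!

The ratio is (k + 4)**2*(4*k + 14)/((k + 3)*(2*k + 5)).
Factor: A=2*k + 8; B=1; C=k**2 + 11*k/2 + 15/2.
Need (2*k + 8)·f(k+1) − (1)·f(k) = k**2 + 11*k/2 + 15/2.
d = 1 from the (1,0,2) case.
Coefficient equations give f(k) = (k + 1)/2.
So s_k = (B(k−1)f/C)·t_k = ((k + 1)/((k + 3)*(2*k + 5)))·t_k = -2**k*(k + 1)*factorial(k + 3).
Verify: -2**k*(k + 3)*(2*k + 5)*factorial(k + 3) matches t_k.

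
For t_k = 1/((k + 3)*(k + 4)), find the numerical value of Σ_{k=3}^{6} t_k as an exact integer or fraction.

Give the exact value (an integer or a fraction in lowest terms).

Compute t_(k+1)/t_k: get (k + 3)/(k + 5).
Normal form (A,B,C) = (k + 3, k + 5, 1).
Solve (k + 3)·f(k+1) − (k + 4)·f(k) = 1.
Bound: deg f ≤ 1.
Coefficient equations give f(k) = k/3.
Then R = B(k−1)f/C = k*(k + 4)/3, so s_k = R(k)·t_k = k/(3*(k + 3)).
Check: Δs_k = 1/(k**2 + 7*k + 12). ✓
Σ_(k=3)^(6) t_k = s_(7) − s_(3) = 7/30 − (1/6) = 1/15.

Σ = 1/15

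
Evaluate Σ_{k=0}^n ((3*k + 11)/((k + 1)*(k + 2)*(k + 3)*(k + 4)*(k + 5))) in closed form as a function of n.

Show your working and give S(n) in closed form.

r(k) = (k + 1)*(3*k + 14)/((k + 6)*(3*k + 11)) after simplifying.
Factor: A=k + 1; B=k + 6; C=k + 11/3.
Need (k + 1)·f(k+1) − (k + 5)·f(k) = k + 11/3.
Degrees (1,1,1) ⇒ d ≤ 4.
Solving with deg f ≤ 4: f(k) = k*(k + 3)*(k**2 + 7*k + 14)/24.
Then R = B(k−1)f/C = k*(k + 3)*(k + 5)*(k**2 + 7*k + 14)/(8*(3*k + 11)), so s_k = R(k)·t_k = k*(k**2 + 7*k + 14)/(8*(k**3 + 7*k**2 + 14*k + 8)).
Check: Δs_k = (3*k + 11)/(k**5 + 15*k**4 + 85*k**3 + 225*k**2 + 274*k + 120). ✓
Σ_(k=0)^n t_k = s_(n+1) − s_(0) = ((n**3 + 10*n**2 + 31*n + 22)/(8*(n**3 + 10*n**2 + 31*n + 30))) − (0), i.e. (n**3 + 10*n**2 + 31*n + 22)/(8*(n**3 + 10*n**2 + 31*n + 30)).

S(n) = (n**3 + 10*n**2 + 31*n + 22)/(8*(n**3 + 10*n**2 + 31*n + 30))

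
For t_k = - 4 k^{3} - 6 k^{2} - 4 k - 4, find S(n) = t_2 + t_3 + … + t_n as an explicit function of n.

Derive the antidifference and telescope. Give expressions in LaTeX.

r(k) = (2*k**3 + 9*k**2 + 14*k + 9)/(2*k**3 + 3*k**2 + 2*k + 2) after simplifying.
A = 1, B = 1, C = k**3 + 3*k**2/2 + k + 1.
Solve (1)·f(k+1) − (1)·f(k) = k**3 + 3*k**2/2 + k + 1.
Bound: deg f ≤ 4.
A polynomial solution: f(k) = k*(k**3 + 3)/4.
Get s_k = R·t_k = k*(-k**3 - 3) with R(k) = B(k−1)f(k)/C(k) = k*(k**3 + 3)/(2*(2*k**3 + 3*k**2 + 2*k + 2)).
Check: Δs_k = k*(k**3 + 3) - (k + 1)*((k + 1)**3 + 3). ✓
Evaluate: s_(n+1) = -n**4 - 4*n**3 - 6*n**2 - 7*n - 4; subtract s_(2) = -22 ⇒ S(n) = -n**4 - 4*n**3 - 6*n**2 - 7*n + 18.

S(n) = - n^{4} - 4 n^{3} - 6 n^{2} - 7 n + 18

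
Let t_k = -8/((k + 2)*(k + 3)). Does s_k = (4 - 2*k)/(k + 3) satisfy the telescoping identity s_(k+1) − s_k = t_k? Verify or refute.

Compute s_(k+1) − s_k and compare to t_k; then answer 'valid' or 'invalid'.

Invalid: residual 2*(6 - k)/(k**3 + 9*k**2 + 26*k + 24) ≠ 0.

s_(k+1) = 2*(1 - k)/(k + 4)
s_(k+1) − s_k = -10/(k**2 + 7*k + 12)
(s_(k+1) − s_k) − t_k = 2*(6 - k)/(k**3 + 9*k**2 + 26*k + 24)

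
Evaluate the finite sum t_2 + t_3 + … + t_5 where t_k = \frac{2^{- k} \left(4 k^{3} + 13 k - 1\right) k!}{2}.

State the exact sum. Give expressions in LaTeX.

Σ = 5427/4

Ratio r(k) = (k + 1)*(13*k + 4*(k + 1)**3 + 12)/(2*(4*k**3 + 13*k - 1)).
Take A(k)=k/2 + 1/2, B(k)=1, C(k)=k**3 + 13*k/4 - 1/4.
Solve (k/2 + 1/2)·f(k+1) − (1)·f(k) = k**3 + 13*k/4 - 1/4.
Degrees (1,0,3) ⇒ d ≤ 2.
Solve for f: f(k) = (2*k - 1)**2/2 (degree 2 ≤ 2).
R(k) = B(k−1)·f(k)/C(k) = 2*(2*k - 1)**2/(4*k**3 + 13*k - 1); s_k = R·t_k = (2*k - 1)**2*factorial(k)/2**k.
Verify: (4*k**3 + 13*k - 1)*factorial(k)/(2*2**k) matches t_k.
Σ_(k=2)^(5) t_k = s_(6) − s_(2) = 5445/4 − (9/2) = 5427/4.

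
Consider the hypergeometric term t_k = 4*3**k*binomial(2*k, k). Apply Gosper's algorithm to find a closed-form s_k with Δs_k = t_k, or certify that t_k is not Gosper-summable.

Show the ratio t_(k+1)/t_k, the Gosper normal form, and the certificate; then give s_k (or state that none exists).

Step 1: r(k) = 6*(2*k + 1)/(k + 1).
So A=12*k + 6 and B=k + 1, with C=1.
Need (12*k + 6)·f(k+1) − (k)·f(k) = 1.
Degrees (1,1,0) ⇒ d ≤ -1.
Bound -1 < 0, so the key equation has no polynomial solution.

not Gosper-summable; s_k does not exist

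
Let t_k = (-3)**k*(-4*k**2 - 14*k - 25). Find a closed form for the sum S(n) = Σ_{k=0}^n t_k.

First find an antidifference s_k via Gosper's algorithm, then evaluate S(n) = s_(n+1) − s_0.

S(n) = -3*(-3)**n*n**2 - 12*(-3)**n*n - 21*(-3)**n - 4

The ratio is 3*(-4*k**2 - 22*k - 43)/(4*k**2 + 14*k + 25).
Factor: A=-3; B=1; C=k**2 + 7*k/2 + 25/4.
Key eq: (-3)·f(k+1) = (1)·f(k) + (k**2 + 7*k/2 + 25/4).
deg f ≤ 2 (via 0,0,2).
Solve for f: f(k) = -(k**2 + 2*k + 4)/4 (degree 2 ≤ 2).
Then R = B(k−1)f/C = -(k**2 + 2*k + 4)/(4*k**2 + 14*k + 25), so s_k = R(k)·t_k = (-3)**k*(k**2 + 2*k + 4).
Check: Δs_k = (-3)**k*(-4*k**2 - 14*k - 25). ✓
Telescope: S(n) = s_(n+1) − s_(0) = (-3)**(n + 1)*(n**2 + 4*n + 7) − (4) = -3*(-3)**n*n**2 - 12*(-3)**n*n - 21*(-3)**n - 4.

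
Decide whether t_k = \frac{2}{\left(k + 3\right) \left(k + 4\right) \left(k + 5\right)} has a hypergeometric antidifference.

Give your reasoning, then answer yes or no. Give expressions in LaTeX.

t_(k+1)/t_k = (k + 3)/(k + 6).
Gosper form: A/B · C(k+1)/C(k) with A=k + 3, B=k + 6, C=1.
Solve (k + 3)·f(k+1) − (k + 5)·f(k) = 1.
Bound: deg f ≤ 2.
Match coefficients ⇒ f(k) = k*(k + 7)/24.
Get s_k = R·t_k = k*(k + 7)/(12*(k + 3)*(k + 4)) with R(k) = B(k−1)f(k)/C(k) = k*(k + 5)*(k + 7)/24.
Verify: 2/(k**3 + 12*k**2 + 47*k + 60) matches t_k.

Yes. s_k = \frac{k \left(k + 7\right)}{12 \left(k + 3\right) \left(k + 4\right)}.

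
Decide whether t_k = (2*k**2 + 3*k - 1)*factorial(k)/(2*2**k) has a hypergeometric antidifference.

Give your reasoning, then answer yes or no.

r(k) = (k + 1)*(3*k + 2*(k + 1)**2 + 2)/(2*(2*k**2 + 3*k - 1)) after simplifying.
So A=k/2 + 1/2 and B=1, with C=k**2 + 3*k/2 - 1/2.
Set up (k/2 + 1/2)·f(k+1) − (1)·f(k) − (k**2 + 3*k/2 - 1/2) = 0.
Bound: deg f ≤ 1.
Solving with deg f ≤ 1: f(k) = 2*k + 3.
So s_k = (B(k−1)f/C)·t_k = (2*(2*k + 3)/(2*k**2 + 3*k - 1))·t_k = (2*k + 3)*factorial(k)/2**k.
Check: Δs_k = (2*k**2 + 3*k - 1)*factorial(k)/(2*2**k). ✓

Yes. s_k = (2*k + 3)*factorial(k)/2**k.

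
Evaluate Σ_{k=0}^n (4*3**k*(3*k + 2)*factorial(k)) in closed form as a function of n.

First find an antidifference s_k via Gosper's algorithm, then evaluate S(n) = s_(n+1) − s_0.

S(n) = 12*3**n*factorial(n + 1) - 4

Ratio r(k) = 3*(k + 1)*(3*k + 5)/(3*k + 2).
Factor: A=3*k + 3; B=1; C=k + 2/3.
Key eq: (3*k + 3)·f(k+1) = (1)·f(k) + (k + 2/3).
From deg A=1, deg B=0, deg C=1: d=0.
A polynomial solution: f(k) = 1/3.
Get s_k = R·t_k = 4*3**k*factorial(k) with R(k) = B(k−1)f(k)/C(k) = 1/(3*k + 2).
Verify: 4*3**k*(3*k + 2)*factorial(k) matches t_k.
s_(n+1) = 12*3**n*factorial(n + 1) and s_(0) = 4, so S(n) = 12*3**n*factorial(n + 1) - 4.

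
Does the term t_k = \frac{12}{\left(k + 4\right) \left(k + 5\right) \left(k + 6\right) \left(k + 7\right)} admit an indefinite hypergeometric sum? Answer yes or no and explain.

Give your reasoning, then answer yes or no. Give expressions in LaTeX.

Compute t_(k+1)/t_k: get (k + 4)/(k + 8).
Normal form (A,B,C) = (k + 4, k + 8, 1).
Need (k + 4)·f(k+1) − (k + 7)·f(k) = 1.
Bound: deg f ≤ 3.
A polynomial solution: f(k) = k*(k**2 + 15*k + 74)/360.
Certificate R = B(k−1)f/C = k*(k + 7)*(k**2 + 15*k + 74)/360 gives s_k = k*(k**2 + 15*k + 74)/(30*(k + 4)*(k + 5)*(k + 6)).
Δs = 12/(k**4 + 22*k**3 + 179*k**2 + 638*k + 840), as required.

Yes. s_k = \frac{k \left(k^{2} + 15 k + 74\right)}{30 \left(k + 4\right) \left(k + 5\right) \left(k + 6\right)}.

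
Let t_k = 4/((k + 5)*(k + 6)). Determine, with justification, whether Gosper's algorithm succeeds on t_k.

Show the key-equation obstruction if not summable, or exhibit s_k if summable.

Yes. s_k = 4*k/(5*(k + 5)).

The ratio is (k + 5)/(k + 7).
A = k + 5, B = k + 7, C = 1.
Solve (k + 5)·f(k+1) − (k + 6)·f(k) = 1.
From deg A=1, deg B=1, deg C=0: d=1.
Solving with deg f ≤ 1: f(k) = k/5.
Then R = B(k−1)f/C = k*(k + 6)/5, so s_k = R(k)·t_k = 4*k/(5*(k + 5)).
s_(k+1) − s_k = 4/(k**2 + 11*k + 30) = t_k.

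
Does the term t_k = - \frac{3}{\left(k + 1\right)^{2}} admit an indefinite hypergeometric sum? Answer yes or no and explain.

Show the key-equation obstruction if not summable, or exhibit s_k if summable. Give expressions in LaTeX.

No — key equation has no polynomial f.

t_(k+1)/t_k = (k + 1)**2/(k + 2)**2.
Take A(k)=k**2 + 2*k + 1, B(k)=k**2 + 4*k + 4, C(k)=1.
Need (k**2 + 2*k + 1)·f(k+1) − (k**2 + 2*k + 1)·f(k) = 1.
Degrees (2,2,0) ⇒ d ≤ 0.
Generic f = c0 gives residual -1; -1 = 0 cannot hold, so t_k is not Gosper-summable.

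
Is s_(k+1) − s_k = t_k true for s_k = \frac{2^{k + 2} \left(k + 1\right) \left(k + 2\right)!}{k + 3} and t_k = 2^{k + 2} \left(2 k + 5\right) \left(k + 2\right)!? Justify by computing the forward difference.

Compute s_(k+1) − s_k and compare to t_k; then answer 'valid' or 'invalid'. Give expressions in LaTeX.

Invalid: residual - \frac{2^{k + 3} \left(k + 2\right) \left(2 k + 7\right) \left(k + 2\right)!}{\left(k + 3\right) \left(k + 4\right)} ≠ 0.

s_(k+1) = 2**(k + 3)*(k + 2)*factorial(k + 3)/(k + 4)
s_(k+1) − s_k = 2**(k + 2)*(2*k**3 + 15*k**2 + 37*k + 32)*factorial(k + 2)/((k + 3)*(k + 4))
(s_(k+1) − s_k) − t_k = -2**(k + 3)*(k + 2)*(2*k + 7)*factorial(k + 2)/((k + 3)*(k + 4))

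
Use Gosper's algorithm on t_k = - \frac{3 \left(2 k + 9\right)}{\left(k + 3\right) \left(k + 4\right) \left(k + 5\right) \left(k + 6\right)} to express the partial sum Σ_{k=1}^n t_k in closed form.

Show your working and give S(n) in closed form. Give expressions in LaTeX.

r(k) = (k + 3)*(2*k + 11)/((k + 7)*(2*k + 9)) after simplifying.
Normal form (A,B,C) = (k + 3, k + 7, k + 9/2).
Key eq: (k + 3)·f(k+1) = (k + 6)·f(k) + (k + 9/2).
From deg A=1, deg B=1, deg C=1: d=3.
Coefficient equations give f(k) = k*(k + 4)*(k + 8)/30.
R(k) = B(k−1)·f(k)/C(k) = k*(k + 4)*(k + 6)*(k + 8)/(15*(2*k + 9)); s_k = R·t_k = k*(-k - 8)/(5*(k**2 + 8*k + 15)).
s_(k+1) − s_k = 3*(-2*k - 9)/(k**4 + 18*k**3 + 119*k**2 + 342*k + 360) = t_k.
Evaluate: s_(n+1) = (-n**2 - 10*n - 9)/(5*(n**2 + 10*n + 24)); subtract s_(1) = -3/40 ⇒ S(n) = n*(-n - 10)/(8*(n**2 + 10*n + 24)).

S(n) = \frac{n \left(- n - 10\right)}{8 \left(n^{2} + 10 n + 24\right)}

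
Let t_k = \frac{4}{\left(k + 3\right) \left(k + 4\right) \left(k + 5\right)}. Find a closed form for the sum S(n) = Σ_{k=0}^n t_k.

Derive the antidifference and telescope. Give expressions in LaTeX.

S(n) = \frac{n^{2} + 9 n + 8}{6 \left(n^{2} + 9 n + 20\right)}

Step 1: r(k) = (k + 3)/(k + 6).
A = k + 3, B = k + 6, C = 1.
Set up (k + 3)·f(k+1) − (k + 5)·f(k) − (1) = 0.
d = 2 from the (1,1,0) case.
Solve for f: f(k) = k*(k + 7)/24 (degree 2 ≤ 2).
Certificate R = B(k−1)f/C = k*(k + 5)*(k + 7)/24 gives s_k = k*(k + 7)/(6*(k + 3)*(k + 4)).
Δs = 4/(k**3 + 12*k**2 + 47*k + 60), as required.
Evaluate: s_(n+1) = (n**2 + 9*n + 8)/(6*(n**2 + 9*n + 20)); subtract s_(0) = 0 ⇒ S(n) = (n**2 + 9*n + 8)/(6*(n**2 + 9*n + 20)).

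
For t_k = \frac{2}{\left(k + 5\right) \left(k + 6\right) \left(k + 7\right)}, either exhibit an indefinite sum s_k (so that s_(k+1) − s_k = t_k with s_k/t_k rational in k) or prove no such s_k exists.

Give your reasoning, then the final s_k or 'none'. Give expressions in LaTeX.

s_k = \frac{k \left(k + 11\right)}{30 \left(k + 5\right) \left(k + 6\right)}

Ratio r(k) = (k + 5)/(k + 8).
So A=k + 5 and B=k + 8, with C=1.
f must satisfy (k + 5)·f(k+1) − (k + 7)·f(k) = 1.
Bound: deg f ≤ 2.
Match coefficients ⇒ f(k) = k*(k + 11)/60.
Then R = B(k−1)f/C = k*(k + 7)*(k + 11)/60, so s_k = R(k)·t_k = k*(k + 11)/(30*(k + 5)*(k + 6)).
Verify: 2/(k**3 + 18*k**2 + 107*k + 210) matches t_k.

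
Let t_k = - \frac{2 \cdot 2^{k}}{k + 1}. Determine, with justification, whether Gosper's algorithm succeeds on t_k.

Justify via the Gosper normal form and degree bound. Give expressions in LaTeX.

Compute t_(k+1)/t_k: get 2*(k + 1)/(k + 2).
So A=2*k + 2 and B=k + 2, with C=1.
Solve (2*k + 2)·f(k+1) − (k + 1)·f(k) = 1.
d = -1 from the (1,1,0) case.
Negative degree bound (-1): no f exists, t_k not Gosper-summable.

No — t_k has no hypergeometric antidifference.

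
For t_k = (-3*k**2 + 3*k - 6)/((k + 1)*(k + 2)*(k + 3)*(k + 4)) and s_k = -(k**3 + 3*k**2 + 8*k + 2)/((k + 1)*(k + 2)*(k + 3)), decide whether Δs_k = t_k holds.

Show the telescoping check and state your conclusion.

valid (s_(k+1) − s_k reduces to t_k)

s_(k+1) = (-8*k - (k + 1)**3 - 3*(k + 1)**2 - 10)/((k + 2)*(k + 3)*(k + 4))
s_(k+1) − s_k = 3*(-k**2 + k - 2)/(k**4 + 10*k**3 + 35*k**2 + 50*k + 24)
(s_(k+1) − s_k) − t_k = 0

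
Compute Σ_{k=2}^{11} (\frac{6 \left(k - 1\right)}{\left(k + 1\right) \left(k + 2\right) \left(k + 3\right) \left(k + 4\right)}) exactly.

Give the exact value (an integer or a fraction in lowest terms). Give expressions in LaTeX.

r(k) = k*(k + 1)/((k - 1)*(k + 5)) after simplifying.
So A=k + 1 and B=k + 5, with C=k - 1.
Solve (k + 1)·f(k+1) − (k + 4)·f(k) = k - 1.
d = 3 from the (1,1,1) case.
Coefficient equations give f(k) = -k*(k**2 + 6*k + 29)/36.
R(k) = B(k−1)·f(k)/C(k) = -k*(k + 4)*(k**2 + 6*k + 29)/(36*(k - 1)); s_k = R·t_k = k*(-k**2 - 6*k - 29)/(6*(k + 1)*(k + 2)*(k + 3)).
Δs = 6*(k - 1)/(k**4 + 10*k**3 + 35*k**2 + 50*k + 24), as required.
Telescoping: Σ = s_(12) − s_(2) = -7/39 − (-1/4) = 11/156.

Σ = 11/156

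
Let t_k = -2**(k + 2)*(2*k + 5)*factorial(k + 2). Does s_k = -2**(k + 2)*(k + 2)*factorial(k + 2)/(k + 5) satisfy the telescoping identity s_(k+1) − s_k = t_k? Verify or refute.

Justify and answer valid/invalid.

Invalid: residual 12*2**k*(2*k**2 + 15*k + 24)*factorial(k + 2)/((k + 5)*(k + 6)) ≠ 0.

s_(k+1) = -2**(k + 3)*(k + 3)*factorial(k + 3)/(k + 6)
s_(k+1) − s_k = -2**(k + 2)*(2*k**3 + 21*k**2 + 70*k + 78)*factorial(k + 2)/((k + 5)*(k + 6))
(s_(k+1) − s_k) − t_k = 12*2**k*(2*k**2 + 15*k + 24)*factorial(k + 2)/((k + 5)*(k + 6))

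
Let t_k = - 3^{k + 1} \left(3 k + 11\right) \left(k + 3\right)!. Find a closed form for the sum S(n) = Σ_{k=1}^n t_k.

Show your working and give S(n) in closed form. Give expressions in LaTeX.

S(n) = - 9 \cdot 3^{n} \left(n + 4\right)! + 216

Step 1: r(k) = 3*(k + 4)*(3*k + 14)/(3*k + 11).
Factor: A=3*k + 12; B=1; C=k + 11/3.
f must satisfy (3*k + 12)·f(k+1) − (1)·f(k) = k + 11/3.
d = 0 from the (1,0,1) case.
Solve for f: f(k) = 1/3 (degree 0 ≤ 0).
R(k) = B(k−1)·f(k)/C(k) = 1/(3*k + 11); s_k = R·t_k = -3**(k + 1)*factorial(k + 3).
Δs = -3**(k + 1)*(3*k + 11)*factorial(k + 3), as required.
Σ_(k=1)^n t_k = s_(n+1) − s_(1) = (-3**(n + 2)*factorial(n + 4)) − (-216), i.e. -9*3**n*factorial(n + 4) + 216.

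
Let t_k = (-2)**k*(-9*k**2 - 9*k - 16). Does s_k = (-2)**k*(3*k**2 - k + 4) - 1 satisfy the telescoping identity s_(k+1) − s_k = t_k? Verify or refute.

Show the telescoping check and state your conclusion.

s_(k+1) = (-2)**(k + 1)*(-k + 3*(k + 1)**2 + 3) - 1
s_(k+1) − s_k = (-2)**k*(-9*k**2 - 9*k - 16)
(s_(k+1) − s_k) − t_k = 0

valid (s_(k+1) − s_k reduces to t_k)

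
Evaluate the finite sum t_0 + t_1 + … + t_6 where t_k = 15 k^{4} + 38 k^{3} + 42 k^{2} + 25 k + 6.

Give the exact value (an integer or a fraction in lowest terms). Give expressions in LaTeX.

Σ = 55272

Ratio r(k) = (15*k**4 + 98*k**3 + 246*k**2 + 283*k + 126)/(15*k**4 + 38*k**3 + 42*k**2 + 25*k + 6).
Take A(k)=1, B(k)=1, C(k)=k**4 + 38*k**3/15 + 14*k**2/5 + 5*k/3 + 2/5.
Need (1)·f(k+1) − (1)·f(k) = k**4 + 38*k**3/15 + 14*k**2/5 + 5*k/3 + 2/5.
d = 5 from the (0,0,4) case.
Solving with deg f ≤ 5: f(k) = k**2*(k + 1)*(3*k**2 - k + 1)/15.
Get s_k = R·t_k = 3*k**5 + 2*k**4 + k**2 with R(k) = B(k−1)f(k)/C(k) = k**2*(3*k**2 - k + 1)/(15*k**3 + 23*k**2 + 19*k + 6).
Δs = 15*k**4 + 38*k**3 + 42*k**2 + 25*k + 6, as required.
Telescoping: Σ = s_(7) − s_(0) = 55272 − (0) = 55272.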